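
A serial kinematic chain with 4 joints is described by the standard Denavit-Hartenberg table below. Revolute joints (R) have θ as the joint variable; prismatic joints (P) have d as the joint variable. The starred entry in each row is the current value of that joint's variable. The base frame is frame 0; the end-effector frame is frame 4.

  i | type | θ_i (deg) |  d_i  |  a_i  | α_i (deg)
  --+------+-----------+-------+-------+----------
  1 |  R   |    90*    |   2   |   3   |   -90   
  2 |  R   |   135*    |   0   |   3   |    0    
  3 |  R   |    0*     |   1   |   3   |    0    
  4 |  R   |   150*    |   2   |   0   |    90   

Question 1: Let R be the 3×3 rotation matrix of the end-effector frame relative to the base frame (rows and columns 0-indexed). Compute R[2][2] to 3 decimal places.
End-effector z-axis (col 2 of R) = (-0.0000,-0.9659,0.2588)
R[2][2] = 0.2588

0.259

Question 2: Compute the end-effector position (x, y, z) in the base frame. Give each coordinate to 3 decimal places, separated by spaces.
-3.000 -1.243 -2.243

after link 1: o_1 = (0.0000, 3.0000, 2.0000)
after link 2: o_2 = (-0.0000, 0.8787, -0.1213)
after link 3: o_3 = (-1.0000, -1.2426, -2.2426)
after link 4: o_4 = (-3.0000, -1.2426, -2.2426)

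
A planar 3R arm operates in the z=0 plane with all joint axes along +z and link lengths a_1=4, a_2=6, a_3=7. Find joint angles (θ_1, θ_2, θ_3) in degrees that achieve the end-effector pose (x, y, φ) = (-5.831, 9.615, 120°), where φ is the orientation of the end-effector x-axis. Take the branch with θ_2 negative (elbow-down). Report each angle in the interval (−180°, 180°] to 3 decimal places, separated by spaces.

wrist centre = target − a_3·(cos φ, sin φ) = (-2.3310, 3.5528)
cos θ_2 = (18.0561−4²−6²)/(2·4·6) = -0.7072; θ_2 = -135.0047° (elbow-down)
β = atan2(3.5528,-2.3310) = 123.2688°; ψ = atan2(-4.2423,-0.2430) = -93.2782°
θ_1 = β − ψ = 216.5470°
θ_3 = φ − θ_1 − θ_2 = 38.4577° (wrapped to (-180°,180°])

-143.453 -135.005 38.458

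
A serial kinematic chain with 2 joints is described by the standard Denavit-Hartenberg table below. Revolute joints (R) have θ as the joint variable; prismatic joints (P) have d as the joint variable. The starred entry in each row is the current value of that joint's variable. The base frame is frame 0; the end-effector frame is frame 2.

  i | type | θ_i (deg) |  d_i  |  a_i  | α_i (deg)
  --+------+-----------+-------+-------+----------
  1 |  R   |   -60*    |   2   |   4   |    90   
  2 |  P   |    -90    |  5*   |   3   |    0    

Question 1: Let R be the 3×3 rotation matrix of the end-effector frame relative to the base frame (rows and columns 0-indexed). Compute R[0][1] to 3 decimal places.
0.500

End-effector y-axis (col 1 of R) = (0.5000,-0.8660,0.0000)
R[0][1] = 0.5000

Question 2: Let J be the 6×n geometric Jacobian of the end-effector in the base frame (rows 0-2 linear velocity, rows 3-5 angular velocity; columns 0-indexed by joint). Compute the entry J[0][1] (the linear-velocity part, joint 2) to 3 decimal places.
-0.866

prismatic axis z_1 = (-0.8660,-0.5000,0.0000)
J_v[:, 1] = z_1; J_ω[:, 1] = (0,0,0)
entry J[0][1] = -0.8660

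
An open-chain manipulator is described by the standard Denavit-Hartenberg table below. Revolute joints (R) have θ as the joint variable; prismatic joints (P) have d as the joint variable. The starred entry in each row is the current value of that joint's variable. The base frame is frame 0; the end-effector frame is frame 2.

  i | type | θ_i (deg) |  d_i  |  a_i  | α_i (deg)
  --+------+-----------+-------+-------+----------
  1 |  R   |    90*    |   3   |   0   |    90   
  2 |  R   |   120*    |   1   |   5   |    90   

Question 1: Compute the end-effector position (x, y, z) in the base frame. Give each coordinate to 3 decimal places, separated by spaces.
after link 1: o_1 = (0.0000, 0.0000, 3.0000)
after link 2: o_2 = (1.0000, -2.5000, 7.3301)

1.000 -2.500 7.330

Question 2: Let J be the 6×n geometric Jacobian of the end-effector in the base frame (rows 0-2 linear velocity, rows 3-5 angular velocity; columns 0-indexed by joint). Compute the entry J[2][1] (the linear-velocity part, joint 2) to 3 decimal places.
-2.500

axis z_1 = (1.0000,-0.0000,0.0000); lever o_n−o_1 = (1.0000,-2.5000,4.3301)
cross product → J_v[:, 1] = (-0.0000,-4.3301,-2.5000)
J_ω[:, 1] = z_1
entry J[2][1] = -2.5000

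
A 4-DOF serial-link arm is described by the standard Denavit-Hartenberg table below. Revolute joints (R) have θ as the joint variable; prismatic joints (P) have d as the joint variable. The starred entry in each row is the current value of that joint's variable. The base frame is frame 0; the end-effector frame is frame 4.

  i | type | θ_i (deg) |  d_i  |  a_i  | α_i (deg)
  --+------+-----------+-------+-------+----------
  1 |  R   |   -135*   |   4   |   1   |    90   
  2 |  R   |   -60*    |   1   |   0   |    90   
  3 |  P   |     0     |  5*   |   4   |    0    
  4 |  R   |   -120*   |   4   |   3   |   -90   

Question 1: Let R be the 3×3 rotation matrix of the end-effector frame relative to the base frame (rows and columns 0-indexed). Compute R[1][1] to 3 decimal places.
End-effector y-axis (col 1 of R) = (-0.6124,-0.6124,0.5000)
R[1][1] = -0.6124

-0.612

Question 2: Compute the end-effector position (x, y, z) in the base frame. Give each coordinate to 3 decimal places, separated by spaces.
5.050 2.790 -2.665

after link 1: o_1 = (-0.7071, -0.7071, 4.0000)
after link 2: o_2 = (-1.4142, -0.0000, 4.0000)
after link 3: o_3 = (0.2334, 1.6476, -1.9641)
after link 4: o_4 = (5.0504, 2.7904, -2.6651)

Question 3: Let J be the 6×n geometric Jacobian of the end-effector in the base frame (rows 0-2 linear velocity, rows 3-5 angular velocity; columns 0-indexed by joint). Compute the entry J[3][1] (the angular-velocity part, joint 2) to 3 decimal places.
axis z_1 = (-0.7071,0.7071,0.0000); lever o_n−o_1 = (5.7575,3.4975,-6.6651)
cross product → J_v[:, 1] = (-4.7129,-4.7129,-6.5442)
J_ω[:, 1] = z_1
entry J[3][1] = -0.7071

-0.707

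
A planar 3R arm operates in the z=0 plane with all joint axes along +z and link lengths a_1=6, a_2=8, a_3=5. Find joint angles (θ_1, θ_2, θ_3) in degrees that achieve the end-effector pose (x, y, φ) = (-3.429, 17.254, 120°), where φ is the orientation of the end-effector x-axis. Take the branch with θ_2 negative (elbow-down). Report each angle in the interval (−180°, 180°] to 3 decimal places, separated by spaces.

119.994 -44.994 45.000

wrist centre = target − a_3·(cos φ, sin φ) = (-0.9290, 12.9239)
cos θ_2 = (167.8895−6²−8²)/(2·6·8) = 0.7072; θ_2 = -44.9939° (elbow-down)
β = atan2(12.9239,-0.9290) = 94.1115°; ψ = atan2(-5.6562,11.6575) = -25.8828°
θ_1 = β − ψ = 119.9943°
θ_3 = φ − θ_1 − θ_2 = 44.9995° (wrapped to (-180°,180°])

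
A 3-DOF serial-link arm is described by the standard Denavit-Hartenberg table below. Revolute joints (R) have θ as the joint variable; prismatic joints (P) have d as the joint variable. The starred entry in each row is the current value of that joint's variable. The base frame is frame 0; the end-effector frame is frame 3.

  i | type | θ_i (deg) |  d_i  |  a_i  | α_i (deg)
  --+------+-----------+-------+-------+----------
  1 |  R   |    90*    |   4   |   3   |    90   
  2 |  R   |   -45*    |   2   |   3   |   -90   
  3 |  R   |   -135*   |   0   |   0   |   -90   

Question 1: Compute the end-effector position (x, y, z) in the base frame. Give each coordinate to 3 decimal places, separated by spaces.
2.000 5.121 1.879

after link 1: o_1 = (0.0000, 3.0000, 4.0000)
after link 2: o_2 = (2.0000, 5.1213, 1.8787)
after link 3: o_3 = (2.0000, 5.1213, 1.8787)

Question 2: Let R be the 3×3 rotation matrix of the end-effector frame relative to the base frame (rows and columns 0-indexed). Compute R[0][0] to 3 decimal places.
End-effector x-axis (col 0 of R) = (0.7071,-0.5000,0.5000)
R[0][0] = 0.7071

0.707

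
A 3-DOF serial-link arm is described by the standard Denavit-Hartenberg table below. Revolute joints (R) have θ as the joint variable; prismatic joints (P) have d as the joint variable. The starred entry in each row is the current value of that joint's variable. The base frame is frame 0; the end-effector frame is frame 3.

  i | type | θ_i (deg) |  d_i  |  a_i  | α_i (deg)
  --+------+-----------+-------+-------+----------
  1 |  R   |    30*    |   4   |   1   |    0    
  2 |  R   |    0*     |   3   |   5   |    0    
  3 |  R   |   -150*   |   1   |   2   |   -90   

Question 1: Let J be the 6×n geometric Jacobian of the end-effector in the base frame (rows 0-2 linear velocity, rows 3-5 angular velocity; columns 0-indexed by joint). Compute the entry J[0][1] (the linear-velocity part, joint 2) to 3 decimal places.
-0.768

axis z_1 = (0.0000,0.0000,1.0000); lever o_n−o_1 = (3.3301,0.7679,4.0000)
cross product → J_v[:, 1] = (-0.7679,3.3301,0.0000)
J_ω[:, 1] = z_1
entry J[0][1] = -0.7679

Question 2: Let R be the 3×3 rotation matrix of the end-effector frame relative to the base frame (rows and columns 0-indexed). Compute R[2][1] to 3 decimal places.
-1.000

End-effector y-axis (col 1 of R) = (0.0000,-0.0000,-1.0000)
R[2][1] = -1.0000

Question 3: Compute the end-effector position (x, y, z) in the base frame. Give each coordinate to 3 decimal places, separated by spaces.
after link 1: o_1 = (0.8660, 0.5000, 4.0000)
after link 2: o_2 = (5.1962, 3.0000, 7.0000)
after link 3: o_3 = (4.1962, 1.2679, 8.0000)

4.196 1.268 8.000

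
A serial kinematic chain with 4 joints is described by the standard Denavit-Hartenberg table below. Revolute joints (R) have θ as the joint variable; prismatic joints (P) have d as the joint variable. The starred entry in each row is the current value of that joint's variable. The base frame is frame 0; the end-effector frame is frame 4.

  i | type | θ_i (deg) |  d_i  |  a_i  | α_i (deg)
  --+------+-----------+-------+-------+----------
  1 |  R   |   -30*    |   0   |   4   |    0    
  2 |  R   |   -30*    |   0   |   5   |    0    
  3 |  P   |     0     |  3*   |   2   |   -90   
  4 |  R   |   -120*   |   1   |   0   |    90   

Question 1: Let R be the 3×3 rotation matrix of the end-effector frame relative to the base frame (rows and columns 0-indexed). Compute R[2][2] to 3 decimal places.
End-effector z-axis (col 2 of R) = (-0.4330,0.7500,-0.5000)
R[2][2] = -0.5000

-0.500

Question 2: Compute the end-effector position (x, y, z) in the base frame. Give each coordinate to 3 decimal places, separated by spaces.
7.830 -7.562 3.000

after link 1: o_1 = (3.4641, -2.0000, 0.0000)
after link 2: o_2 = (5.9641, -6.3301, 0.0000)
after link 3: o_3 = (6.9641, -8.0622, 3.0000)
after link 4: o_4 = (7.8301, -7.5622, 3.0000)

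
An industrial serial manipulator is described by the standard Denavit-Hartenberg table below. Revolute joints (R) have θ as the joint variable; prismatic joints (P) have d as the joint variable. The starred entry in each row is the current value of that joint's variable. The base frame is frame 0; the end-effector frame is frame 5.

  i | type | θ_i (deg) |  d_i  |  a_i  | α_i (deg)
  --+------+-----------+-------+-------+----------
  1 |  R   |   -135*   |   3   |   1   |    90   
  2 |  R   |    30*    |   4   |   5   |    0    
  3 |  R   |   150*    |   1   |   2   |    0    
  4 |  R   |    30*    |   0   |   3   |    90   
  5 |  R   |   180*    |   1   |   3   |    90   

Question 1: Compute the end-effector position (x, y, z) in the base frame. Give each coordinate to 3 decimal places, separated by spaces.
-5.537 1.534 6.366

after link 1: o_1 = (-0.7071, -0.7071, 3.0000)
after link 2: o_2 = (-6.5974, -0.9405, 5.5000)
after link 3: o_3 = (-5.8903, 1.1808, 5.5000)
after link 4: o_4 = (-4.0532, 3.0179, 4.0000)
after link 5: o_5 = (-5.5367, 1.5343, 6.3660)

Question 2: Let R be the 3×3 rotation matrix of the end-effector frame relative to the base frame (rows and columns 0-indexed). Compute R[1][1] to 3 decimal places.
0.354

End-effector y-axis (col 1 of R) = (0.3536,0.3536,0.8660)
R[1][1] = 0.3536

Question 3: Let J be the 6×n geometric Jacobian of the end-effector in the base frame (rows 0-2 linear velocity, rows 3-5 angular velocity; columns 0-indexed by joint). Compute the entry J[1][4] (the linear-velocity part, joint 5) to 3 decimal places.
-2.121

axis z_4 = (0.3536,0.3536,0.8660); lever o_n−o_4 = (-1.4836,-1.4836,2.3660)
cross product → J_v[:, 4] = (2.1213,-2.1213,0.0000)
J_ω[:, 4] = z_4
entry J[1][4] = -2.1213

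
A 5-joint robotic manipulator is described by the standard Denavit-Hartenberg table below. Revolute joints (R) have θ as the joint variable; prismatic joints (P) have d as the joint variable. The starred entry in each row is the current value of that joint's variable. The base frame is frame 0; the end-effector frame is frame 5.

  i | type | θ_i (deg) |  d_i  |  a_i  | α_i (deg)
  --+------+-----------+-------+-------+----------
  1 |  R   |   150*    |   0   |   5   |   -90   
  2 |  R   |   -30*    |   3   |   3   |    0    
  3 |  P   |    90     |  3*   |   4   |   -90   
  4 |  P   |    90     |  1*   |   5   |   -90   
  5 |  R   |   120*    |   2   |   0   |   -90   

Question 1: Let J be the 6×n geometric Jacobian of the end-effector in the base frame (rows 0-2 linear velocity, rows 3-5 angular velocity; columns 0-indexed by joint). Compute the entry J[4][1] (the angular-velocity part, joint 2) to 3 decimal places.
-0.866

axis z_1 = (-0.5000,-0.8660,0.0000); lever o_n−o_1 = (-2.8660,0.5000,-0.7321)
cross product → J_v[:, 1] = (0.6340,-0.3660,-2.7321)
J_ω[:, 1] = z_1
entry J[4][1] = -0.8660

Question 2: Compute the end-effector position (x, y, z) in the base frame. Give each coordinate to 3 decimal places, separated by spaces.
after link 1: o_1 = (-4.3301, 2.5000, 0.0000)
after link 2: o_2 = (-8.0801, 1.2010, 1.5000)
after link 3: o_3 = (-11.3122, -0.3971, -1.9641)
after link 4: o_4 = (-8.0622, 3.5000, -2.4641)
after link 5: o_5 = (-7.1962, 3.0000, -0.7321)

-7.196 3.000 -0.732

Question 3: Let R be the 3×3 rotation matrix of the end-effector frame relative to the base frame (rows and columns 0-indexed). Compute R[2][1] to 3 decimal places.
-0.866

End-effector y-axis (col 1 of R) = (-0.4330,0.2500,-0.8660)
R[2][1] = -0.8660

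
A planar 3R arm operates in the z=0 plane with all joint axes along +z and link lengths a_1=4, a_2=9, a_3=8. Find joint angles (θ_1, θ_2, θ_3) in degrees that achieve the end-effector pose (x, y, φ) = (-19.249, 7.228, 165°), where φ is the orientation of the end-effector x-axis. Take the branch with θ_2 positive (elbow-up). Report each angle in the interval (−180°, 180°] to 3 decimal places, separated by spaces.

134.993 30.012 -0.005

wrist centre = target − a_3·(cos φ, sin φ) = (-11.5216, 5.1574)
cos θ_2 = (159.3464−4²−9²)/(2·4·9) = 0.8659; θ_2 = 30.0119° (elbow-up)
β = atan2(5.1574,-11.5216) = 155.8851°; ψ = atan2(4.5016,11.7933) = 20.8923°
θ_1 = β − ψ = 134.9928°
θ_3 = φ − θ_1 − θ_2 = -0.0047° (wrapped to (-180°,180°])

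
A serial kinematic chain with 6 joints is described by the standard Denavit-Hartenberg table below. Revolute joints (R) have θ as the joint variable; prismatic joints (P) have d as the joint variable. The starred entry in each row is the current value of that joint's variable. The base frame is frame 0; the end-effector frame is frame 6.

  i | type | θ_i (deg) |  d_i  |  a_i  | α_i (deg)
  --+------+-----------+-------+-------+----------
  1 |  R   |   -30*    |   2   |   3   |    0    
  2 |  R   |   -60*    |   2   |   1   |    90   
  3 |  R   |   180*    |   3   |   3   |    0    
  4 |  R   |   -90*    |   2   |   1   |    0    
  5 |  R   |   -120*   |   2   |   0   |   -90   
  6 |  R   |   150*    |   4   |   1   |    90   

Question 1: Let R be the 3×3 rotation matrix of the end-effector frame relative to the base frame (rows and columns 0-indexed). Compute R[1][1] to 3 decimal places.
-0.500

End-effector y-axis (col 1 of R) = (0.0000,-0.5000,0.8660)
R[1][1] = -0.5000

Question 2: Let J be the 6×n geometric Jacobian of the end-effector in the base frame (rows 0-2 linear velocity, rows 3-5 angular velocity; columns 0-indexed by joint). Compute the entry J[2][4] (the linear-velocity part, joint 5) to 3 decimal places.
1.250

axis z_4 = (-1.0000,-0.0000,0.0000); lever o_n−o_4 = (-1.5000,-1.2500,3.8971)
cross product → J_v[:, 4] = (-0.0000,3.8971,1.2500)
J_ω[:, 4] = z_4
entry J[2][4] = 1.2500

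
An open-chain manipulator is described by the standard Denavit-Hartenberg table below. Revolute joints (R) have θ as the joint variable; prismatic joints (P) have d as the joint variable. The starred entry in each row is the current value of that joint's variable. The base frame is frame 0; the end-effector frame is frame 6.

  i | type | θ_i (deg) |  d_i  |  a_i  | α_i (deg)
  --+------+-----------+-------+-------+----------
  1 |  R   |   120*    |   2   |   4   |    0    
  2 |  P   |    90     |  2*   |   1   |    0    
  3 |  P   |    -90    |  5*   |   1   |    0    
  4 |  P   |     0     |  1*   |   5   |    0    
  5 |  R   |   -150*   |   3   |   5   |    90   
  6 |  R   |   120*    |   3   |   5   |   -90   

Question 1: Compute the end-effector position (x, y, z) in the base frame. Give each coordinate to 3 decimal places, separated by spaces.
after link 1: o_1 = (-2.0000, 3.4641, 2.0000)
after link 2: o_2 = (-2.8660, 2.9641, 4.0000)
after link 3: o_3 = (-3.3660, 3.8301, 9.0000)
after link 4: o_4 = (-5.8660, 8.1603, 10.0000)
after link 5: o_5 = (-1.5359, 5.6603, 13.0000)
after link 6: o_6 = (-5.2010, 4.3122, 17.3301)

-5.201 4.312 17.330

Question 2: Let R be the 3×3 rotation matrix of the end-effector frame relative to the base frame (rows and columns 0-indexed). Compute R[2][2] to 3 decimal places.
End-effector z-axis (col 2 of R) = (-0.7500,0.4330,-0.5000)
R[2][2] = -0.5000

-0.500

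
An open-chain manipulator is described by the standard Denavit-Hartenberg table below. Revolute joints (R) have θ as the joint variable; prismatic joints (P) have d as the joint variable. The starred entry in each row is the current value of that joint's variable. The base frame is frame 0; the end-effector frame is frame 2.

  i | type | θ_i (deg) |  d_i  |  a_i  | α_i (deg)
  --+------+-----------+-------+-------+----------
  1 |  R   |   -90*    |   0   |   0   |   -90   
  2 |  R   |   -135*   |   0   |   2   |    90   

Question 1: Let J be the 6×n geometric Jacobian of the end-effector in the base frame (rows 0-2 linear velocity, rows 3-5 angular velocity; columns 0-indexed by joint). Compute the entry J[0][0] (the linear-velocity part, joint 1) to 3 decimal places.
-1.414

axis z_0 = ẑ; lever o_n−o_0 = (-0.0000,1.4142,1.4142)
cross product → J_v[:, 0] = (-1.4142,-0.0000,0.0000)
J_ω[:, 0] = z_0
entry J[0][0] = -1.4142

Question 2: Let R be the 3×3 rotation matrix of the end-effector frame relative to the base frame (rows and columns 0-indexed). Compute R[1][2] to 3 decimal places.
0.707

End-effector z-axis (col 2 of R) = (0.0000,0.7071,-0.7071)
R[1][2] = 0.7071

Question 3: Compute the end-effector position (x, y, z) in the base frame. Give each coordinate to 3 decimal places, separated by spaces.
-0.000 1.414 1.414

after link 1: o_1 = (0.0000, 0.0000, 0.0000)
after link 2: o_2 = (-0.0000, 1.4142, 1.4142)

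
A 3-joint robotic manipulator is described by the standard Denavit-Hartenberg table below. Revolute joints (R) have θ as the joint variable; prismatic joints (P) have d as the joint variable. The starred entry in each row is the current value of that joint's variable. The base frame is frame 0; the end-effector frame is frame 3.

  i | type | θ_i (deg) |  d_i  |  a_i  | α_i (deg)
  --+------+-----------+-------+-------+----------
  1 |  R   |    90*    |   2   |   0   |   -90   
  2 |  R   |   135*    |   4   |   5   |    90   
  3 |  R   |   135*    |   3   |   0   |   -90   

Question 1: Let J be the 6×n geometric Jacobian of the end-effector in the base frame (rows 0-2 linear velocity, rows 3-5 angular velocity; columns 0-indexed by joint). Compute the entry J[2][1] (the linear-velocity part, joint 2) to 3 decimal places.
1.414

axis z_1 = (-1.0000,0.0000,0.0000); lever o_n−o_1 = (-4.0000,-1.4142,-5.6569)
cross product → J_v[:, 1] = (-0.0000,-5.6569,1.4142)
J_ω[:, 1] = z_1
entry J[2][1] = 1.4142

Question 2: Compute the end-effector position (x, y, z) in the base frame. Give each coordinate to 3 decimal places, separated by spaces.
-4.000 -1.414 -3.657

after link 1: o_1 = (0.0000, 0.0000, 2.0000)
after link 2: o_2 = (-4.0000, -3.5355, -1.5355)
after link 3: o_3 = (-4.0000, -1.4142, -3.6569)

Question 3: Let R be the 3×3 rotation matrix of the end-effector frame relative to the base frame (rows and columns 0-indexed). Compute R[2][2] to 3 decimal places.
0.500

End-effector z-axis (col 2 of R) = (0.7071,0.5000,0.5000)
R[2][2] = 0.5000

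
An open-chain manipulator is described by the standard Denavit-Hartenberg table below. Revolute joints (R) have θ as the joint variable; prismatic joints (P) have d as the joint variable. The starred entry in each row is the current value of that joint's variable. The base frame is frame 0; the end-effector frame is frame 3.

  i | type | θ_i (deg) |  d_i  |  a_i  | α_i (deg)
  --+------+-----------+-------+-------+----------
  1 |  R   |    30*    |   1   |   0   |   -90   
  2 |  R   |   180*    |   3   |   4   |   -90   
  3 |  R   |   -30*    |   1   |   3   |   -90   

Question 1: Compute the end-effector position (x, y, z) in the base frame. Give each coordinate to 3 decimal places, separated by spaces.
after link 1: o_1 = (0.0000, 0.0000, 1.0000)
after link 2: o_2 = (-4.9641, 0.5981, 1.0000)
after link 3: o_3 = (-7.9641, 0.5981, 2.0000)

-7.964 0.598 2.000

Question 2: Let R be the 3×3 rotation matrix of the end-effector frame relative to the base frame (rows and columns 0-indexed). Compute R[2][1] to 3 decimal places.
-1.000

End-effector y-axis (col 1 of R) = (0.0000,-0.0000,-1.0000)
R[2][1] = -1.0000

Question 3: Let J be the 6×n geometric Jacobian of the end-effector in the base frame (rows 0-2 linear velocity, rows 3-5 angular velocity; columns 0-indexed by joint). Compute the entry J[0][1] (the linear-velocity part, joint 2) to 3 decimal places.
axis z_1 = (-0.5000,0.8660,0.0000); lever o_n−o_1 = (-7.9641,0.5981,1.0000)
cross product → J_v[:, 1] = (0.8660,0.5000,6.5981)
J_ω[:, 1] = z_1
entry J[0][1] = 0.8660

0.866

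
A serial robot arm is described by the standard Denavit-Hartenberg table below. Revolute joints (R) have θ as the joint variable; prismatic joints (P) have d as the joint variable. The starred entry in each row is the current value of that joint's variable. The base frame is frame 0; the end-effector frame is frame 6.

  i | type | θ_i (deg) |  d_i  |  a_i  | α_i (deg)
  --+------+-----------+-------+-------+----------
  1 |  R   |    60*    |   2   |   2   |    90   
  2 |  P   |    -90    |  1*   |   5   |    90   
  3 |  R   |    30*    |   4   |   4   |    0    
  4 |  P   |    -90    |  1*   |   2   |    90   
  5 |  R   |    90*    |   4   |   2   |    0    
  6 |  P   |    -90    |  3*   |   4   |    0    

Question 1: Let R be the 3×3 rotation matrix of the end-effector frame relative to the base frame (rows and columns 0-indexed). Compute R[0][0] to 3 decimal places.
End-effector x-axis (col 0 of R) = (-0.7500,0.4330,-0.5000)
R[0][0] = -0.7500

-0.750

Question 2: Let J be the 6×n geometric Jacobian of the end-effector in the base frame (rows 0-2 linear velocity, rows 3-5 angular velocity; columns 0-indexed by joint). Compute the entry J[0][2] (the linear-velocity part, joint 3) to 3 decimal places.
axis z_2 = (-0.5000,-0.8660,-0.0000); lever o_n−o_2 = (-9.2990,-2.7141,-0.4019)
cross product → J_v[:, 2] = (0.3481,-0.2010,-6.6962)
J_ω[:, 2] = z_2
entry J[0][2] = 0.3481

0.348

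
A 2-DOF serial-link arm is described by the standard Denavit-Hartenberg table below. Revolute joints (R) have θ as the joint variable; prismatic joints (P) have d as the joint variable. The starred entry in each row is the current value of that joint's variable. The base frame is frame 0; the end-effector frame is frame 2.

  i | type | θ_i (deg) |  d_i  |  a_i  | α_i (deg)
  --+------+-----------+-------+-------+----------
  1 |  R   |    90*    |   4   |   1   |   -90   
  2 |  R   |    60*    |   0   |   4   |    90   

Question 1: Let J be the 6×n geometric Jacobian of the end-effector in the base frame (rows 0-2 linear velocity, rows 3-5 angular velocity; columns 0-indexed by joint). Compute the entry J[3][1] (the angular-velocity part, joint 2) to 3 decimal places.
axis z_1 = (-1.0000,0.0000,0.0000); lever o_n−o_1 = (-0.0000,2.0000,-3.4641)
cross product → J_v[:, 1] = (-0.0000,-3.4641,-2.0000)
J_ω[:, 1] = z_1
entry J[3][1] = -1.0000

-1.000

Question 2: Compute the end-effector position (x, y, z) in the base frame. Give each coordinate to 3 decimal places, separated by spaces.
-0.000 3.000 0.536

after link 1: o_1 = (0.0000, 1.0000, 4.0000)
after link 2: o_2 = (-0.0000, 3.0000, 0.5359)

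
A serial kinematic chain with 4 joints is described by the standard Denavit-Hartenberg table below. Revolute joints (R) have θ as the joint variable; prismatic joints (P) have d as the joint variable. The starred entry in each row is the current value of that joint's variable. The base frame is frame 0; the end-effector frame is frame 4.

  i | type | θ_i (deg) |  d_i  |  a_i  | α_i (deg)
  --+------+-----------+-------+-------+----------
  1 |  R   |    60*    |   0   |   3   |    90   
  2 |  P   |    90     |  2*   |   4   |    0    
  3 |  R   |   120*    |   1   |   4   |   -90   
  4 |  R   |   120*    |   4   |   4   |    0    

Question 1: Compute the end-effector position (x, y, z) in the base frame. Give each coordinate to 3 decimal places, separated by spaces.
after link 1: o_1 = (1.5000, 2.5981, 0.0000)
after link 2: o_2 = (3.2321, 1.5981, 4.0000)
after link 3: o_3 = (2.3660, -1.9019, 2.0000)
after link 4: o_4 = (1.2321, 3.0622, -0.4641)

1.232 3.062 -0.464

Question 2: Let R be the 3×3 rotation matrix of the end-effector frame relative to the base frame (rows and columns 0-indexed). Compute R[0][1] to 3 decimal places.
0.808

End-effector y-axis (col 1 of R) = (0.8080,0.3995,0.4330)
R[0][1] = 0.8080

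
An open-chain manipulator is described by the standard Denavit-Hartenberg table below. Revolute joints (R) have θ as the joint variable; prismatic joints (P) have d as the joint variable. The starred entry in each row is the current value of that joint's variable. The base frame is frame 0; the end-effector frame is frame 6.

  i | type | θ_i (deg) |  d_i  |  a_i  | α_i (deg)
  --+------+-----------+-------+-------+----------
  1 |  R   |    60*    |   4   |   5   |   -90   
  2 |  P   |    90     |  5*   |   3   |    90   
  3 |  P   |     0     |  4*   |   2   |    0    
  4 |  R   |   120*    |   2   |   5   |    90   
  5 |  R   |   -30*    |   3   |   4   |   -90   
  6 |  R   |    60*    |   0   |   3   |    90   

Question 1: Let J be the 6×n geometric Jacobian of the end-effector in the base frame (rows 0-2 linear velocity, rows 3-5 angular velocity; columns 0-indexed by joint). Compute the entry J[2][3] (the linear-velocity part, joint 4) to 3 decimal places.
8.656

axis z_3 = (0.5000,0.8660,0.0000); lever o_n−o_3 = (-7.8714,3.6785,4.5335)
cross product → J_v[:, 3] = (3.9261,-2.2667,8.6561)
J_ω[:, 3] = z_3
entry J[2][3] = 8.6561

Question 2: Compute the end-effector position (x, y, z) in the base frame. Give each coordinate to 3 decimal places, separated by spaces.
after link 1: o_1 = (2.5000, 4.3301, 4.0000)
after link 2: o_2 = (-1.8301, 6.8301, 1.0000)
after link 3: o_3 = (0.1699, 10.2942, -1.0000)
after link 4: o_4 = (-2.5801, 14.1913, 1.5000)
after link 5: o_5 = (-7.4772, 14.7093, 0.6340)
after link 6: o_6 = (-7.7015, 13.9728, 3.5335)

-7.702 13.973 3.533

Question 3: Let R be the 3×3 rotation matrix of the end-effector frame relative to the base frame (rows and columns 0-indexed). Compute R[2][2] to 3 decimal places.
-0.058

End-effector z-axis (col 2 of R) = (-0.9955,0.0748,-0.0580)
R[2][2] = -0.0580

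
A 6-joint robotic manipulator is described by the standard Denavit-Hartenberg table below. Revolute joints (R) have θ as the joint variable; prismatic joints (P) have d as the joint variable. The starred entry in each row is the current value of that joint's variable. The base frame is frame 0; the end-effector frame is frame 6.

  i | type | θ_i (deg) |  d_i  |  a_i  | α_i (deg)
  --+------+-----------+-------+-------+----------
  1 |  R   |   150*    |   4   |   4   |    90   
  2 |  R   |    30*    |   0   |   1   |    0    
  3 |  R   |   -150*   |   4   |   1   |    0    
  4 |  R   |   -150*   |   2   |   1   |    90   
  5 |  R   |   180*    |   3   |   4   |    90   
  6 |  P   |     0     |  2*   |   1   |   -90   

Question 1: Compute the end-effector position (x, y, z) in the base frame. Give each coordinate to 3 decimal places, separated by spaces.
after link 1: o_1 = (-3.4641, 2.0000, 4.0000)
after link 2: o_2 = (-4.2141, 2.4330, 4.5000)
after link 3: o_3 = (-1.7811, 5.6471, 3.6340)
after link 4: o_4 = (-0.7811, 7.3792, 4.6340)
after link 5: o_5 = (-3.3792, 8.8792, 0.6340)
after link 6: o_6 = (-2.3792, 10.6112, -0.3660)

-2.379 10.611 -0.366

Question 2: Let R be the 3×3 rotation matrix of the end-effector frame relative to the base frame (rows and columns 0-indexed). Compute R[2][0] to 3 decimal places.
End-effector x-axis (col 0 of R) = (0.0000,0.0000,-1.0000)
R[2][0] = -1.0000

-1.000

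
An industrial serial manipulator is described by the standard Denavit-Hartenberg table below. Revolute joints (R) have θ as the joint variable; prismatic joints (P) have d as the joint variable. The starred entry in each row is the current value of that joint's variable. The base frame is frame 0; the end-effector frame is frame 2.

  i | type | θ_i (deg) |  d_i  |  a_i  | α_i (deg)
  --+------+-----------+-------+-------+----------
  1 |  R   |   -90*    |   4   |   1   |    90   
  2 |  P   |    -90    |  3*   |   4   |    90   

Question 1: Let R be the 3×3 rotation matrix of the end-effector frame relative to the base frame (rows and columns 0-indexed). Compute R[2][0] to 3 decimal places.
End-effector x-axis (col 0 of R) = (-0.0000,-0.0000,-1.0000)
R[2][0] = -1.0000

-1.000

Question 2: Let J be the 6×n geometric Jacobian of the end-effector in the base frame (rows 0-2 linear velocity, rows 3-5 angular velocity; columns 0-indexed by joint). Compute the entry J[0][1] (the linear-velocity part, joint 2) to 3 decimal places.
prismatic axis z_1 = (-1.0000,-0.0000,0.0000)
J_v[:, 1] = z_1; J_ω[:, 1] = (0,0,0)
entry J[0][1] = -1.0000

-1.000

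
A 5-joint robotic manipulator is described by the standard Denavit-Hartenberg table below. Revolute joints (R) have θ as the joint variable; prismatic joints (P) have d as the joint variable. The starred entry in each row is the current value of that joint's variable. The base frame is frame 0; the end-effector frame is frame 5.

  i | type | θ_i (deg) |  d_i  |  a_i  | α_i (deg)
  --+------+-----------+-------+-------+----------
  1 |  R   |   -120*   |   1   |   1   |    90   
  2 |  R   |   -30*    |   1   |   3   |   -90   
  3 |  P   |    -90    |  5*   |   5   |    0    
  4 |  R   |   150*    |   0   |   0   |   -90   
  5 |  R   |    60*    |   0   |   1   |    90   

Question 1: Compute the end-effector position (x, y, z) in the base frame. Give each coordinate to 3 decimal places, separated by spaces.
-7.762 -2.310 2.955

after link 1: o_1 = (-0.5000, -0.8660, 1.0000)
after link 2: o_2 = (-2.6651, -2.6160, -0.5000)
after link 3: o_3 = (-8.2452, -2.2811, 3.8301)
after link 4: o_4 = (-8.2452, -2.2811, 3.8301)
after link 5: o_5 = (-7.7619, -2.3101, 2.9551)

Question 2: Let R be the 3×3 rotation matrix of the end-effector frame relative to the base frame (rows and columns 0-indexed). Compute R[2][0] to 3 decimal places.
-0.875

End-effector x-axis (col 0 of R) = (0.4833,-0.0290,-0.8750)
R[2][0] = -0.8750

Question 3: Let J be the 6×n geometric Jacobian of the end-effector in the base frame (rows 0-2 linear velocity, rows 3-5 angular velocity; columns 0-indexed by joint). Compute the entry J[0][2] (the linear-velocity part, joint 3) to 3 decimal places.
-0.250

prismatic axis z_2 = (-0.2500,-0.4330,0.8660)
J_v[:, 2] = z_2; J_ω[:, 2] = (0,0,0)
entry J[0][2] = -0.2500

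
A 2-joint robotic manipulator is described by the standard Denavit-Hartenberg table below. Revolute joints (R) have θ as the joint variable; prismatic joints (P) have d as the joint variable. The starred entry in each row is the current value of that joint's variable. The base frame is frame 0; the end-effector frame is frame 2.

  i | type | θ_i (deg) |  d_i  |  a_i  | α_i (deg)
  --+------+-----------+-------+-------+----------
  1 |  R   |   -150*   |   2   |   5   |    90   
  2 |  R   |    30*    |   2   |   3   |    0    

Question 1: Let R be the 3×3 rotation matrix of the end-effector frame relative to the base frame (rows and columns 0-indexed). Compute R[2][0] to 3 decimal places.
End-effector x-axis (col 0 of R) = (-0.7500,-0.4330,0.5000)
R[2][0] = 0.5000

0.500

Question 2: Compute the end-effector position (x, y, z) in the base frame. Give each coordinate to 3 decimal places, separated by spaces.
-7.580 -2.067 3.500

after link 1: o_1 = (-4.3301, -2.5000, 2.0000)
after link 2: o_2 = (-7.5801, -2.0670, 3.5000)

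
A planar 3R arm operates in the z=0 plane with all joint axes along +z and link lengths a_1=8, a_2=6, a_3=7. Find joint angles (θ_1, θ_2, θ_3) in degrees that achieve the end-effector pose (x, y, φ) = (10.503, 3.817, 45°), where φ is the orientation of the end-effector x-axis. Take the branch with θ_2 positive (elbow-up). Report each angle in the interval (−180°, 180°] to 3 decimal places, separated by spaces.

wrist centre = target − a_3·(cos φ, sin φ) = (5.5533, -1.1327)
cos θ_2 = (32.1217−8²−6²)/(2·8·6) = -0.7071; θ_2 = 134.9966° (elbow-up)
β = atan2(-1.1327,5.5533) = -11.5290°; ψ = atan2(4.2429,3.7576) = 48.4711°
θ_1 = β − ψ = -60.0001°
θ_3 = φ − θ_1 − θ_2 = -29.9966° (wrapped to (-180°,180°])

-60.000 134.997 -29.997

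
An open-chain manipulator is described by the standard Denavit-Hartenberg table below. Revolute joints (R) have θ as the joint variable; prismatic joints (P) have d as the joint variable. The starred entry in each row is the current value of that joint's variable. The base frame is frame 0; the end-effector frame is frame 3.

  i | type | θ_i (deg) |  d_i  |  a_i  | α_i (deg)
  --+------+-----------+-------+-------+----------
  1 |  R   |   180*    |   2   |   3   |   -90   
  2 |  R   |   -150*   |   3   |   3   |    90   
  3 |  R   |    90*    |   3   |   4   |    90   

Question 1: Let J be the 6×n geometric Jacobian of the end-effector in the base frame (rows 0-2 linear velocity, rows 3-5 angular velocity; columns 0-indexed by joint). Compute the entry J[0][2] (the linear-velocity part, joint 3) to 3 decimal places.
axis z_2 = (0.5000,-0.0000,-0.8660); lever o_n−o_2 = (1.5000,-4.0000,-2.5981)
cross product → J_v[:, 2] = (-3.4641,0.0000,-2.0000)
J_ω[:, 2] = z_2
entry J[0][2] = -3.4641

-3.464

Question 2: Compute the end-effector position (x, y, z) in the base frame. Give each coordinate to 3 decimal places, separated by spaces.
1.098 -7.000 0.902

after link 1: o_1 = (-3.0000, 0.0000, 2.0000)
after link 2: o_2 = (-0.4019, -3.0000, 3.5000)
after link 3: o_3 = (1.0981, -7.0000, 0.9019)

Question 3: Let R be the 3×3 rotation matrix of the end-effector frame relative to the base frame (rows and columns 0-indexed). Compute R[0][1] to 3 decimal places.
End-effector y-axis (col 1 of R) = (0.5000,-0.0000,-0.8660)
R[0][1] = 0.5000

0.500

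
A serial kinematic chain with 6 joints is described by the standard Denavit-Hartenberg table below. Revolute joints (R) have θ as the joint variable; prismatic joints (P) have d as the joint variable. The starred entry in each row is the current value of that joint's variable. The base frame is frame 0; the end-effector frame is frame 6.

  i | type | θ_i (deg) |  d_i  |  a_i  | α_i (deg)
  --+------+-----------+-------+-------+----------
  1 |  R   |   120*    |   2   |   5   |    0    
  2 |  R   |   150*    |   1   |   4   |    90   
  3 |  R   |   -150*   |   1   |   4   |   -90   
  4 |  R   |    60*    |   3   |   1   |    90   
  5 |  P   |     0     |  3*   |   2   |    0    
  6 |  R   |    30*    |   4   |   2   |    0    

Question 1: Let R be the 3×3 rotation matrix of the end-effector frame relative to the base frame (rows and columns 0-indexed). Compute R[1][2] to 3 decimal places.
0.750

End-effector z-axis (col 2 of R) = (-0.5000,0.7500,-0.4330)
R[1][2] = 0.7500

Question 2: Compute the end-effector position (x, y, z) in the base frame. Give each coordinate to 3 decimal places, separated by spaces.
after link 1: o_1 = (-2.5000, 4.3301, 2.0000)
after link 2: o_2 = (-2.5000, 0.3301, 3.0000)
after link 3: o_3 = (-3.5000, 3.7942, 1.0000)
after link 4: o_4 = (-2.6340, 2.7272, -1.8481)
after link 5: o_5 = (-2.4019, 5.8433, -3.6471)
after link 6: o_6 = (-2.9019, 9.0933, -6.6782)

-2.902 9.093 -6.678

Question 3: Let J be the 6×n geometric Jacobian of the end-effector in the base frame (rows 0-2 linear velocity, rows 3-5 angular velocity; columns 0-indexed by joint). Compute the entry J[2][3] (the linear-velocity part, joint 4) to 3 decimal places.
axis z_3 = (-0.0000,-0.5000,-0.8660); lever o_n−o_3 = (0.5981,5.2990,-7.6782)
cross product → J_v[:, 3] = (8.4282,-0.5179,0.2990)
J_ω[:, 3] = z_3
entry J[2][3] = 0.2990

0.299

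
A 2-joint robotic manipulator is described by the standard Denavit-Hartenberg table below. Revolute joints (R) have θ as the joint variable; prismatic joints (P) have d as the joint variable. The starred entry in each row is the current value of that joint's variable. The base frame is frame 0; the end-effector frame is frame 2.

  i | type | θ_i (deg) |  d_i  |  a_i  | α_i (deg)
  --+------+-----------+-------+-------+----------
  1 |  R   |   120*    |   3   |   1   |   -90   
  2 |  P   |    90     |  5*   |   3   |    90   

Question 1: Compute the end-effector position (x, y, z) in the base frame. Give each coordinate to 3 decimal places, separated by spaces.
after link 1: o_1 = (-0.5000, 0.8660, 3.0000)
after link 2: o_2 = (-4.8301, -1.6340, 0.0000)

-4.830 -1.634 0.000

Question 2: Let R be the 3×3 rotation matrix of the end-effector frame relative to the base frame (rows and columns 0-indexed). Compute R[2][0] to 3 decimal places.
End-effector x-axis (col 0 of R) = (-0.0000,0.0000,-1.0000)
R[2][0] = -1.0000

-1.000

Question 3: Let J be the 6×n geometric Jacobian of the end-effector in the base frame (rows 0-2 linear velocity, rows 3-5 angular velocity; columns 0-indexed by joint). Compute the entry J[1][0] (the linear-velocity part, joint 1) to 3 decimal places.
-4.830

axis z_0 = ẑ; lever o_n−o_0 = (-4.8301,-1.6340,0.0000)
cross product → J_v[:, 0] = (1.6340,-4.8301,0.0000)
J_ω[:, 0] = z_0
entry J[1][0] = -4.8301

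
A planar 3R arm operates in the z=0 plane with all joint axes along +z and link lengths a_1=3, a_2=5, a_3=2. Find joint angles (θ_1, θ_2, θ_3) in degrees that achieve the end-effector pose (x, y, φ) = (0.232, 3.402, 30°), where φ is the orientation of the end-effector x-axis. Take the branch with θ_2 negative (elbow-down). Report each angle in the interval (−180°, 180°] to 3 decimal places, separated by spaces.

wrist centre = target − a_3·(cos φ, sin φ) = (-1.5001, 2.4020)
cos θ_2 = (8.0198−3²−5²)/(2·3·5) = -0.8660; θ_2 = -149.9980° (elbow-down)
β = atan2(2.4020,-1.5001) = 121.9848°; ψ = atan2(-2.5001,-1.3300) = -118.0123°
θ_1 = β − ψ = 239.9971°
θ_3 = φ − θ_1 − θ_2 = -59.9991° (wrapped to (-180°,180°])

-120.003 -149.998 -59.999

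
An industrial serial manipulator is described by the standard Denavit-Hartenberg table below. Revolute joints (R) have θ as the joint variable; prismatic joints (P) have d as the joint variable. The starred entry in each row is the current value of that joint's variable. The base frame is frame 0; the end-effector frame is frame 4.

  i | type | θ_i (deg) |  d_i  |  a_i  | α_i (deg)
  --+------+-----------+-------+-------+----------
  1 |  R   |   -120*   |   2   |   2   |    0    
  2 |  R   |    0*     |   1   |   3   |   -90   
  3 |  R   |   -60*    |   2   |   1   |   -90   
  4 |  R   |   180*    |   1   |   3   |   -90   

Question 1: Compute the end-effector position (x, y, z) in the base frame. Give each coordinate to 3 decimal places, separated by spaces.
after link 1: o_1 = (-1.0000, -1.7321, 2.0000)
after link 2: o_2 = (-2.5000, -4.3301, 3.0000)
after link 3: o_3 = (-1.0179, -5.7631, 3.8660)
after link 4: o_4 = (-0.7010, -5.2141, 0.7679)

-0.701 -5.214 0.768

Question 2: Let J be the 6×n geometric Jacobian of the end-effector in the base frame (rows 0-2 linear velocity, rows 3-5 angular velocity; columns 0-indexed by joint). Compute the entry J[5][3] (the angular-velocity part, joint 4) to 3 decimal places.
axis z_3 = (-0.4330,-0.7500,-0.5000); lever o_n−o_3 = (0.3170,0.5490,-3.0981)
cross product → J_v[:, 3] = (2.5981,-1.5000,-0.0000)
J_ω[:, 3] = z_3
entry J[5][3] = -0.5000

-0.500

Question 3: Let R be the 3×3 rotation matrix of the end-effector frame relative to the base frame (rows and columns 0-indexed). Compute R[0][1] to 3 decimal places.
0.433

End-effector y-axis (col 1 of R) = (0.4330,0.7500,0.5000)
R[0][1] = 0.4330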